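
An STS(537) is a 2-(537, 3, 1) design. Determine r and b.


An STS(v) is a 2-(v, 3, 1) BIBD: block size k = 3, λ = 1.
Replication: r(k − 1) = λ(v − 1) ⇒ r·2 = 537 − 1 = 536 ⇒ r = 268.
Block count: bk = vr ⇒ b·3 = 537·268 = 143916 ⇒ b = 47972.

r = 268, b = 47972.


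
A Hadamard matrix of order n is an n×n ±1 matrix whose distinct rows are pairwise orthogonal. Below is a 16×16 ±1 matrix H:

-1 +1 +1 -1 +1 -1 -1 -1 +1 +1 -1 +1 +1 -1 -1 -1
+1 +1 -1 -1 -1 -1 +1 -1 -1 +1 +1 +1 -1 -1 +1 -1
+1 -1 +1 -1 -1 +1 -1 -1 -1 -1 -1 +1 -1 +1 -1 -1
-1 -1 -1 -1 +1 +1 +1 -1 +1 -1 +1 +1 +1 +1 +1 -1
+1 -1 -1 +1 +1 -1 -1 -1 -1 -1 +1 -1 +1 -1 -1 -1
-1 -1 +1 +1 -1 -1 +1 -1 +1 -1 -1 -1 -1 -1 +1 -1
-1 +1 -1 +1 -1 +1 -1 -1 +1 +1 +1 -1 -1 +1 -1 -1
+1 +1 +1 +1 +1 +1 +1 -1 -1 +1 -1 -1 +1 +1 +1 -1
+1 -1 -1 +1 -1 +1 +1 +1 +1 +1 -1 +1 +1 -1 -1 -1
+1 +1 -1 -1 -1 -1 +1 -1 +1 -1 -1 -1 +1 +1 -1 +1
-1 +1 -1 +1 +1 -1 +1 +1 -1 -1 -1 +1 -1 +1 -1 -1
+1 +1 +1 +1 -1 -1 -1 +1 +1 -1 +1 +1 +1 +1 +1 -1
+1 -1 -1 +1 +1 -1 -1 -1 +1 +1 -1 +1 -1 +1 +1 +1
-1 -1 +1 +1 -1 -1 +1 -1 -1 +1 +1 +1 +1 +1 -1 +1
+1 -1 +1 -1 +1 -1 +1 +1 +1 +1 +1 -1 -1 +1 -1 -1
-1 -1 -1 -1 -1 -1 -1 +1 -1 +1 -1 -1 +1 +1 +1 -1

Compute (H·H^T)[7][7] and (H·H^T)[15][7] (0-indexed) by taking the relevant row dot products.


Row 7 of H: [1, 1, 1, 1, 1, 1, 1, -1, -1, 1, -1, -1, 1, 1, 1, -1].
Row 15 of H: [-1, -1, -1, -1, -1, -1, -1, 1, -1, 1, -1, -1, 1, 1, 1, -1].
(H·H^T)[7][7] = Σ_j H[7][j]·H[7][j] = (1)² + (1)² + (1)² + (1)² + (1)² + (1)² + (1)² + (-1)² + (-1)² + (1)² + (-1)² + (-1)² + (1)² + (1)² + (1)² + (-1)² = 1 + 1 + 1 + 1 + 1 + 1 + 1 + 1 + 1 + 1 + 1 + 1 + 1 + 1 + 1 + 1 = 16.
(H·H^T)[15][7] = Σ_j H[15][j]·H[7][j] = (-1)·(1) + (-1)·(1) + (-1)·(1) + (-1)·(1) + (-1)·(1) + (-1)·(1) + (-1)·(1) + (1)·(-1) + (-1)·(-1) + (1)·(1) + (-1)·(-1) + (-1)·(-1) + (1)·(1) + (1)·(1) + (1)·(1) + (-1)·(-1) = -1 + -1 + -1 + -1 + -1 + -1 + -1 + -1 + 1 + 1 + 1 + 1 + 1 + 1 + 1 + 1 = 0.
So rows 15 and 7 are orthogonal; the diagonal entry equals n = 16.

(7,7) entry = 16; (15,7) entry = 0.


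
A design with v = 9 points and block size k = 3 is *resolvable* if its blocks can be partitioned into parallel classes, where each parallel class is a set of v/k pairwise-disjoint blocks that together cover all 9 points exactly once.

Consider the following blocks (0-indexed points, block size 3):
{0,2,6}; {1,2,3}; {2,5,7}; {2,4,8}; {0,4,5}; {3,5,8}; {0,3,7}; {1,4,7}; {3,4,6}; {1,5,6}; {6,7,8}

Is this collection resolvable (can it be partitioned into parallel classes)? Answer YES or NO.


v = 9, block size k = 3, number of blocks = 11.
For resolvability, blocks must partition into parallel classes of size v/k = 3.
Total blocks must therefore be a multiple of 3: 11 = 3·3 + 2 ⇒ not divisible ✗.
Resolvable? NO.

NO


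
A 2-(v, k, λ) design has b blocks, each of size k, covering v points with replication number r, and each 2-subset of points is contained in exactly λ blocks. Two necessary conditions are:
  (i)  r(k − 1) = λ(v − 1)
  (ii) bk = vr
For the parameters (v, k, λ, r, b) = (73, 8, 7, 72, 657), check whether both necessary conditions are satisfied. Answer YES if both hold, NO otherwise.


Condition (i): r(k − 1) = 72·7 = 504; λ(v − 1) = 7·72 = 504. Match? YES.
Condition (ii): bk = 657·8 = 5256; vr = 73·72 = 5256. Match? YES.
Both conditions hold? YES.

YES


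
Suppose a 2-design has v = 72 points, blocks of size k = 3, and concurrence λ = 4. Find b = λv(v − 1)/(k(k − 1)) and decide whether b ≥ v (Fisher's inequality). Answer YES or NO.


b = λv(v − 1)/(k(k − 1)) = 4·72·71/(3·2) = 20448/6 = 3408.
Compare with v = 72: b ≥ v, so Fisher's inequality holds.

YES


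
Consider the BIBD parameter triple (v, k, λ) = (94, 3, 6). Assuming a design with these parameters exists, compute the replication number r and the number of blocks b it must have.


Any 2-(v, k, λ) BIBD satisfies two necessary conditions:
  (i)  Each point sits in r blocks, and counting incidences through any fixed point gives r(k − 1) = λ(v − 1), so r = λ(v − 1)/(k − 1).
  (ii) Total incidences bk = vr, so b = vr/k.
Step 1: r = λ(v − 1)/(k − 1) = 6·(94 − 1)/(3 − 1) = 6·93/2 = 558/2 = 279.
Step 2: b = vr/k = 94·279/3 = 26226/3 = 8742.
Check integrality: r = 279 ∈ Z ✓, b = 8742 ∈ Z ✓.
(These identities are necessary conditions: they determine r and b for any design with these parameters, but do not by themselves prove that one exists.)

r = 279, b = 8742.


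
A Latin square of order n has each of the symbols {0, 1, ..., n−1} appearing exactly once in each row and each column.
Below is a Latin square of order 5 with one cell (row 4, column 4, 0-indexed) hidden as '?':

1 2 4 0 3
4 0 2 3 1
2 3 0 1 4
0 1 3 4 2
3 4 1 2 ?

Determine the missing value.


Row 4 contains symbols [1, 2, 3, 4] — missing [0].
Column 4 contains symbols [1, 2, 3, 4] — missing [0].
The missing symbol must appear in both missing sets; intersection = [0].
Therefore the hidden value is 0.

Missing value = 0.


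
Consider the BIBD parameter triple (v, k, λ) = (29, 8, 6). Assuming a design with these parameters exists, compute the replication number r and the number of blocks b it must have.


Any 2-(v, k, λ) BIBD satisfies two necessary conditions:
  (i)  Each point sits in r blocks, and counting incidences through any fixed point gives r(k − 1) = λ(v − 1), so r = λ(v − 1)/(k − 1).
  (ii) Total incidences bk = vr, so b = vr/k.
Step 1: r = λ(v − 1)/(k − 1) = 6·(29 − 1)/(8 − 1) = 6·28/7 = 168/7 = 24.
Step 2: b = vr/k = 29·24/8 = 696/8 = 87.
Check integrality: r = 24 ∈ Z ✓, b = 87 ∈ Z ✓.
(These identities are necessary conditions: they determine r and b for any design with these parameters, but do not by themselves prove that one exists.)

r = 24, b = 87.


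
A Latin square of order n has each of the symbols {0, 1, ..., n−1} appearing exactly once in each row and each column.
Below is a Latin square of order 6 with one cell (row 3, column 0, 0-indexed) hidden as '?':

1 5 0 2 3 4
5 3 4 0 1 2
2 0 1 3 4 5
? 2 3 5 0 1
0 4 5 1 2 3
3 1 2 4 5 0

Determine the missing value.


Row 3 contains symbols [0, 1, 2, 3, 5] — missing [4].
Column 0 contains symbols [0, 1, 2, 3, 5] — missing [4].
The missing symbol must appear in both missing sets; intersection = [4].
Therefore the hidden value is 4.

Missing value = 4.


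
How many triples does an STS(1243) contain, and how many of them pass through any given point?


An STS(v) is a 2-(v, 3, 1) BIBD: block size k = 3, λ = 1.
Replication: r(k − 1) = λ(v − 1) ⇒ r·2 = 1243 − 1 = 1242 ⇒ r = 621.
Block count: bk = vr ⇒ b·3 = 1243·621 = 771903 ⇒ b = 257301.
(Check via b = v(v − 1)/6 = 1243·1242/6 = 1543806/6 = 257301.)

r = 621, b = 257301.


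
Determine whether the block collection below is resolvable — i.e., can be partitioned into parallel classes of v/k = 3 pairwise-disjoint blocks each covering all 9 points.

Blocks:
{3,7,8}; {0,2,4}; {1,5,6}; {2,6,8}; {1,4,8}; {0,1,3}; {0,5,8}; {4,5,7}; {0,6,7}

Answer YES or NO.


v = 9, block size k = 3, number of blocks = 9.
For resolvability, blocks must partition into parallel classes of size v/k = 3.
Total blocks must therefore be a multiple of 3: 9 = 3·3 + 0 ⇒ divisible ✓.
Consider block {1,4,8}. The only other block(s) in the collection disjoint from it are {0,6,7} — just 1 block(s). Any parallel class containing {1,4,8} would need 2 other blocks each disjoint from it, so no parallel class of size 3 can contain {1,4,8}.
Since every block must belong to some parallel class in a resolution, the collection cannot be partitioned into parallel classes.
Resolvable? NO.

NO


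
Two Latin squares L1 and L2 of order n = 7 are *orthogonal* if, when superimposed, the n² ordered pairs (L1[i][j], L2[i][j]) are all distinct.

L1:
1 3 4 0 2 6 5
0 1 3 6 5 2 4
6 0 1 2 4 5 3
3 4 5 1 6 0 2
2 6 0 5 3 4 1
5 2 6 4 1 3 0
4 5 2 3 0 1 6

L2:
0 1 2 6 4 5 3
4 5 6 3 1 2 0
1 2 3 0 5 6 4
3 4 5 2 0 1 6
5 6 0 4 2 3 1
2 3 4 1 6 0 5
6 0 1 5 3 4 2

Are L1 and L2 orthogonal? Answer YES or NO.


Form the n² = 49 superimposed pairs (L1[i][j], L2[i][j]), row by row (rows and columns indexed from 0):
row 0: (1,0) (3,1) (4,2) (0,6) (2,4) (6,5) (5,3)
row 1: (0,4) (1,5) (3,6) (6,3) (5,1) (2,2) (4,0)
row 2: (6,1) (0,2) (1,3) (2,0) (4,5) (5,6) (3,4)
row 3: (3,3) (4,4) (5,5) (1,2) (6,0) (0,1) (2,6)
row 4: (2,5) (6,6) (0,0) (5,4) (3,2) (4,3) (1,1)
row 5: (5,2) (2,3) (6,4) (4,1) (1,6) (3,0) (0,5)
row 6: (4,6) (5,0) (2,1) (3,5) (0,3) (1,4) (6,2)
Orthogonality requires all 49 pairs distinct.
Check by first coordinate: for each symbol s of L1, list the L2 entries in the n cells where L1 = s; they must all differ.
  L1 = 0: L2 entries (in reading order) 6, 4, 2, 1, 0, 5, 3 — all 7 distinct ✓
  L1 = 1: L2 entries (in reading order) 0, 5, 3, 2, 1, 6, 4 — all 7 distinct ✓
  L1 = 2: L2 entries (in reading order) 4, 2, 0, 6, 5, 3, 1 — all 7 distinct ✓
  L1 = 3: L2 entries (in reading order) 1, 6, 4, 3, 2, 0, 5 — all 7 distinct ✓
  L1 = 4: L2 entries (in reading order) 2, 0, 5, 4, 3, 1, 6 — all 7 distinct ✓
  L1 = 5: L2 entries (in reading order) 3, 1, 6, 5, 4, 2, 0 — all 7 distinct ✓
  L1 = 6: L2 entries (in reading order) 5, 3, 1, 0, 6, 4, 2 — all 7 distinct ✓
Every symbol of L1 meets every symbol of L2 exactly once, so all 49 pairs are distinct (49 of 49).
Conclusion: YES.

YES


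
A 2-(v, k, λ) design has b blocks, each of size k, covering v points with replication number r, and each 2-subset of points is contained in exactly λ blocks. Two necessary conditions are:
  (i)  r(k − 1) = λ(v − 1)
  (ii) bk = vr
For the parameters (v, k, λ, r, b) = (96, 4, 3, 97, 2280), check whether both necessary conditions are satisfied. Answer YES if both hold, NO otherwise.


Condition (i): r(k − 1) = 97·3 = 291; λ(v − 1) = 3·95 = 285. Match? NO.
Condition (ii): bk = 2280·4 = 9120; vr = 96·97 = 9312. Match? NO.
Both conditions hold? NO.

NO


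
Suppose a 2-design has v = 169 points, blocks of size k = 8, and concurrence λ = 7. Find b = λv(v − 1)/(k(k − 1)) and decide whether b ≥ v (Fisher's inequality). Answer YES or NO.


r = λ(v − 1)/(k − 1) = 7·168/7 = 168.
b = vr/k = 169·168/8 = 3549.
Fisher's inequality: b ≥ v ⇔ 3549 ≥ 169? YES.

YES


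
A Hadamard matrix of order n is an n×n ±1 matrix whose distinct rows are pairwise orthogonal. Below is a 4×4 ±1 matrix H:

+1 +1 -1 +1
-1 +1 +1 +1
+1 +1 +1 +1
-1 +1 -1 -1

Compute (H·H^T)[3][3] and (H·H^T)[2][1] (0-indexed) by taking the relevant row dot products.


Row 1 of H: [-1, 1, 1, 1].
Row 2 of H: [1, 1, 1, 1].
Row 3 of H: [-1, 1, -1, -1].
(H·H^T)[3][3] = Σ_j H[3][j]·H[3][j] = (-1)² + (1)² + (-1)² + (-1)² = 1 + 1 + 1 + 1 = 4.
(H·H^T)[2][1] = Σ_j H[2][j]·H[1][j] = (1)·(-1) + (1)·(1) + (1)·(1) + (1)·(1) = -1 + 1 + 1 + 1 = 2.
Rows 2 and 1 are not orthogonal (dot product = 2 ≠ 0), so H is not a Hadamard matrix.

(3,3) entry = 4; (2,1) entry = 2.


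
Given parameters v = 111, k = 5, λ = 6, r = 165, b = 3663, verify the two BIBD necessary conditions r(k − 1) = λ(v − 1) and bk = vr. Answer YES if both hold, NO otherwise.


Condition (i): r(k − 1) = 165·4 = 660; λ(v − 1) = 6·110 = 660. Match? YES.
Condition (ii): bk = 3663·5 = 18315; vr = 111·165 = 18315. Match? YES.
Both conditions hold? YES.

YES


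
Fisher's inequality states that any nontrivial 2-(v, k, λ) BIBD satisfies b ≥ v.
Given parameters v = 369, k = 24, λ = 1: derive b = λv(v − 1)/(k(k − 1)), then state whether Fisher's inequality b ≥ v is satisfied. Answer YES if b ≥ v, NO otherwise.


r = λ(v − 1)/(k − 1) = 1·368/23 = 16.
b = vr/k = 369·16/24 = 246.
Fisher's inequality: b ≥ v ⇔ 246 ≥ 369? NO.

NO


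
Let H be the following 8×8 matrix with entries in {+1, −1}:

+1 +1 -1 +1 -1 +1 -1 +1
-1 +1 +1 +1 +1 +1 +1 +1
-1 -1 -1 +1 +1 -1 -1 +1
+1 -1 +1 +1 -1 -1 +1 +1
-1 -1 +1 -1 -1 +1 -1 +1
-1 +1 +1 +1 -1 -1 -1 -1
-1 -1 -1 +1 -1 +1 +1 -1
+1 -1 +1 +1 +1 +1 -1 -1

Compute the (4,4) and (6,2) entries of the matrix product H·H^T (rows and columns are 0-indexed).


Row 2 of H: [-1, -1, -1, 1, 1, -1, -1, 1].
Row 4 of H: [-1, -1, 1, -1, -1, 1, -1, 1].
Row 6 of H: [-1, -1, -1, 1, -1, 1, 1, -1].
(H·H^T)[4][4] = Σ_j H[4][j]·H[4][j] = (-1)² + (-1)² + (1)² + (-1)² + (-1)² + (1)² + (-1)² + (1)² = 1 + 1 + 1 + 1 + 1 + 1 + 1 + 1 = 8.
(H·H^T)[6][2] = Σ_j H[6][j]·H[2][j] = (-1)·(-1) + (-1)·(-1) + (-1)·(-1) + (1)·(1) + (-1)·(1) + (1)·(-1) + (1)·(-1) + (-1)·(1) = 1 + 1 + 1 + 1 + -1 + -1 + -1 + -1 = 0.
So rows 6 and 2 are orthogonal; the diagonal entry equals n = 8.

(4,4) entry = 8; (6,2) entry = 0.


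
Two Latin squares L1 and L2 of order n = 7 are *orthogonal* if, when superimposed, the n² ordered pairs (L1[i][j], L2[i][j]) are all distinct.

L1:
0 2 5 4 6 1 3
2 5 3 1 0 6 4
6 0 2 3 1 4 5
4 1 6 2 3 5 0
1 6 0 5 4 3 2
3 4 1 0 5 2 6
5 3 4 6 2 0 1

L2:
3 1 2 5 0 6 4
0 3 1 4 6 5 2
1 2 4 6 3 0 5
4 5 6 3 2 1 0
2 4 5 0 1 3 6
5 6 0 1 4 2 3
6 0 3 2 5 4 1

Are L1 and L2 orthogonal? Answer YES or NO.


Form the n² = 49 superimposed pairs (L1[i][j], L2[i][j]), row by row (rows and columns indexed from 0):
row 0: (0,3) (2,1) (5,2) (4,5) (6,0) (1,6) (3,4)
row 1: (2,0) (5,3) (3,1) (1,4) (0,6) (6,5) (4,2)
row 2: (6,1) (0,2) (2,4) (3,6) (1,3) (4,0) (5,5)
row 3: (4,4) (1,5) (6,6) (2,3) (3,2) (5,1) (0,0)
row 4: (1,2) (6,4) (0,5) (5,0) (4,1) (3,3) (2,6)
row 5: (3,5) (4,6) (1,0) (0,1) (5,4) (2,2) (6,3)
row 6: (5,6) (3,0) (4,3) (6,2) (2,5) (0,4) (1,1)
Orthogonality requires all 49 pairs distinct.
Check by first coordinate: for each symbol s of L1, list the L2 entries in the n cells where L1 = s; they must all differ.
  L1 = 0: L2 entries (in reading order) 3, 6, 2, 0, 5, 1, 4 — all 7 distinct ✓
  L1 = 1: L2 entries (in reading order) 6, 4, 3, 5, 2, 0, 1 — all 7 distinct ✓
  L1 = 2: L2 entries (in reading order) 1, 0, 4, 3, 6, 2, 5 — all 7 distinct ✓
  L1 = 3: L2 entries (in reading order) 4, 1, 6, 2, 3, 5, 0 — all 7 distinct ✓
  L1 = 4: L2 entries (in reading order) 5, 2, 0, 4, 1, 6, 3 — all 7 distinct ✓
  L1 = 5: L2 entries (in reading order) 2, 3, 5, 1, 0, 4, 6 — all 7 distinct ✓
  L1 = 6: L2 entries (in reading order) 0, 5, 1, 6, 4, 3, 2 — all 7 distinct ✓
Every symbol of L1 meets every symbol of L2 exactly once, so all 49 pairs are distinct (49 of 49).
Conclusion: YES.

YES


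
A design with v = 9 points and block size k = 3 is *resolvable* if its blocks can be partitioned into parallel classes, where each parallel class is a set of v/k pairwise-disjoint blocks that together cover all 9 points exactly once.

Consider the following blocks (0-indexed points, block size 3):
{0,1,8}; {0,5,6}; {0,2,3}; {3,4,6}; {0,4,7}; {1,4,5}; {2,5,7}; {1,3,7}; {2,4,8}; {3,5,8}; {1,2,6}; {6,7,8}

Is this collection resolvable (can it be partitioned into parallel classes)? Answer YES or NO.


v = 9, block size k = 3, number of blocks = 12.
For resolvability, blocks must partition into parallel classes of size v/k = 3.
Total blocks must therefore be a multiple of 3: 12 = 3·4 + 0 ⇒ divisible ✓.
Greedy packing gives 4 candidate class(es). Each should be a full parallel class (size 3, covers all 9 points).
  Class 1 (3 blocks): {0,1,8}; {3,4,6}; {2,5,7}. Points covered: [0, 1, 2, 3, 4, 5, 6, 7, 8].
  Class 2 (3 blocks): {0,5,6}; {1,3,7}; {2,4,8}. Points covered: [0, 1, 2, 3, 4, 5, 6, 7, 8].
  Class 3 (3 blocks): {0,2,3}; {1,4,5}; {6,7,8}. Points covered: [0, 1, 2, 3, 4, 5, 6, 7, 8].
  Class 4 (3 blocks): {0,4,7}; {3,5,8}; {1,2,6}. Points covered: [0, 1, 2, 3, 4, 5, 6, 7, 8].
All classes full (size 3)? YES. All classes cover every point? YES.
Resolvable? YES.

YES


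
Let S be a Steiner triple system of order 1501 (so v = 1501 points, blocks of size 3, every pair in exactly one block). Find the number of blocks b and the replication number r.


An STS(v) is a 2-(v, 3, 1) BIBD: block size k = 3, λ = 1.
Replication: r(k − 1) = λ(v − 1) ⇒ r·2 = 1501 − 1 = 1500 ⇒ r = 750.
Block count: bk = vr ⇒ b·3 = 1501·750 = 1125750 ⇒ b = 375250.

r = 750, b = 375250.


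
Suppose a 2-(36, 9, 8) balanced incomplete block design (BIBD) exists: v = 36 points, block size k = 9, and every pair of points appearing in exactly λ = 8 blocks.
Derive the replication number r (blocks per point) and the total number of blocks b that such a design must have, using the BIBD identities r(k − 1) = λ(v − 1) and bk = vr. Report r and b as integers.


Any 2-(v, k, λ) BIBD satisfies two necessary conditions:
  (i)  Each point sits in r blocks, and counting incidences through any fixed point gives r(k − 1) = λ(v − 1), so r = λ(v − 1)/(k − 1).
  (ii) Total incidences bk = vr, so b = vr/k.
Step 1: r = λ(v − 1)/(k − 1) = 8·(36 − 1)/(9 − 1) = 8·35/8 = 280/8 = 35.
Step 2: b = vr/k = 36·35/9 = 1260/9 = 140.
Check integrality: r = 35 ∈ Z ✓, b = 140 ∈ Z ✓.
(These identities are necessary conditions: they determine r and b for any design with these parameters, but do not by themselves prove that one exists.)

r = 35, b = 140.


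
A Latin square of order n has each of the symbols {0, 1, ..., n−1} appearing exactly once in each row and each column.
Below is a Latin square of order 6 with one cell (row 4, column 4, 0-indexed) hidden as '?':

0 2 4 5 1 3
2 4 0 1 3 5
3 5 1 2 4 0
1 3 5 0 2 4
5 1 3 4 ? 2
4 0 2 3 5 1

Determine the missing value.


Row 4 contains symbols [1, 2, 3, 4, 5] — missing [0].
Column 4 contains symbols [1, 2, 3, 4, 5] — missing [0].
The missing symbol must appear in both missing sets; intersection = [0].
Therefore the hidden value is 0.

Missing value = 0.


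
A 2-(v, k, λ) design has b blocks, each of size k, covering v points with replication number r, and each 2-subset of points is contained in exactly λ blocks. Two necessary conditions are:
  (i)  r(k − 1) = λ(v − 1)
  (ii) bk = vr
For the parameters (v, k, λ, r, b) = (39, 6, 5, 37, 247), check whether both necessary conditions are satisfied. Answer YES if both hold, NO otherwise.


Condition (i): r(k − 1) = 37·5 = 185; λ(v − 1) = 5·38 = 190. Match? NO.
Condition (ii): bk = 247·6 = 1482; vr = 39·37 = 1443. Match? NO.
Both conditions hold? NO.

NO


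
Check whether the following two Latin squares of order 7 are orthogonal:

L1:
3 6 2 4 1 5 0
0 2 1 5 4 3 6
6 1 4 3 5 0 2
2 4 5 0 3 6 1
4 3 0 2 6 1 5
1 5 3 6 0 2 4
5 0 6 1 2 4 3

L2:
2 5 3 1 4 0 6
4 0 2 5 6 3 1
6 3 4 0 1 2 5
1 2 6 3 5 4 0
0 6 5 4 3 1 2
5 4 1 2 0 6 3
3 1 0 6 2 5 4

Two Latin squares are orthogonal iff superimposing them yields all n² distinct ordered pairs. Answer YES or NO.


Form the n² = 49 superimposed pairs (L1[i][j], L2[i][j]), row by row (rows and columns indexed from 0):
row 0: (3,2) (6,5) (2,3) (4,1) (1,4) (5,0) (0,6)
row 1: (0,4) (2,0) (1,2) (5,5) (4,6) (3,3) (6,1)
row 2: (6,6) (1,3) (4,4) (3,0) (5,1) (0,2) (2,5)
row 3: (2,1) (4,2) (5,6) (0,3) (3,5) (6,4) (1,0)
row 4: (4,0) (3,6) (0,5) (2,4) (6,3) (1,1) (5,2)
row 5: (1,5) (5,4) (3,1) (6,2) (0,0) (2,6) (4,3)
row 6: (5,3) (0,1) (6,0) (1,6) (2,2) (4,5) (3,4)
Orthogonality requires all 49 pairs distinct.
Check by first coordinate: for each symbol s of L1, list the L2 entries in the n cells where L1 = s; they must all differ.
  L1 = 0: L2 entries (in reading order) 6, 4, 2, 3, 5, 0, 1 — all 7 distinct ✓
  L1 = 1: L2 entries (in reading order) 4, 2, 3, 0, 1, 5, 6 — all 7 distinct ✓
  L1 = 2: L2 entries (in reading order) 3, 0, 5, 1, 4, 6, 2 — all 7 distinct ✓
  L1 = 3: L2 entries (in reading order) 2, 3, 0, 5, 6, 1, 4 — all 7 distinct ✓
  L1 = 4: L2 entries (in reading order) 1, 6, 4, 2, 0, 3, 5 — all 7 distinct ✓
  L1 = 5: L2 entries (in reading order) 0, 5, 1, 6, 2, 4, 3 — all 7 distinct ✓
  L1 = 6: L2 entries (in reading order) 5, 1, 6, 4, 3, 2, 0 — all 7 distinct ✓
Every symbol of L1 meets every symbol of L2 exactly once, so all 49 pairs are distinct (49 of 49).
Conclusion: YES.

YES


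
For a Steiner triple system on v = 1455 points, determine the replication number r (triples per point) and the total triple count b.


An STS(v) is a 2-(v, 3, 1) BIBD: block size k = 3, λ = 1.
Replication: r(k − 1) = λ(v − 1) ⇒ r·2 = 1455 − 1 = 1454 ⇒ r = 727.
Block count: bk = vr ⇒ b·3 = 1455·727 = 1057785 ⇒ b = 352595.

r = 727, b = 352595.


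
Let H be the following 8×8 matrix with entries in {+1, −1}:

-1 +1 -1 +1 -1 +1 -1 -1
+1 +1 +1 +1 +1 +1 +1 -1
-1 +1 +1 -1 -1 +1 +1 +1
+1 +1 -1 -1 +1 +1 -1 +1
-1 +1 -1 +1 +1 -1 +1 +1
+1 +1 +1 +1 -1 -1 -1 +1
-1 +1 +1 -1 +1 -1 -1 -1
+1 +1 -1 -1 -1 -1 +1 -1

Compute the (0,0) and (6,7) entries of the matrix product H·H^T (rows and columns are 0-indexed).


Row 0 of H: [-1, 1, -1, 1, -1, 1, -1, -1].
Row 6 of H: [-1, 1, 1, -1, 1, -1, -1, -1].
Row 7 of H: [1, 1, -1, -1, -1, -1, 1, -1].
(H·H^T)[0][0] = Σ_j H[0][j]·H[0][j] = (-1)² + (1)² + (-1)² + (1)² + (-1)² + (1)² + (-1)² + (-1)² = 1 + 1 + 1 + 1 + 1 + 1 + 1 + 1 = 8.
(H·H^T)[6][7] = Σ_j H[6][j]·H[7][j] = (-1)·(1) + (1)·(1) + (1)·(-1) + (-1)·(-1) + (1)·(-1) + (-1)·(-1) + (-1)·(1) + (-1)·(-1) = -1 + 1 + -1 + 1 + -1 + 1 + -1 + 1 = 0.
So rows 6 and 7 are orthogonal; the diagonal entry equals n = 8.

(0,0) entry = 8; (6,7) entry = 0.


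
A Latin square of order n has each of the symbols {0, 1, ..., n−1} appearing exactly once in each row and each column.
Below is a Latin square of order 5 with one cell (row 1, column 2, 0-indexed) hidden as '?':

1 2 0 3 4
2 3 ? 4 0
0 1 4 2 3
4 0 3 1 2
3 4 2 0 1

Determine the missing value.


Row 1 contains symbols [0, 2, 3, 4] — missing [1].
Column 2 contains symbols [0, 2, 3, 4] — missing [1].
The missing symbol must appear in both missing sets; intersection = [1].
Therefore the hidden value is 1.

Missing value = 1.


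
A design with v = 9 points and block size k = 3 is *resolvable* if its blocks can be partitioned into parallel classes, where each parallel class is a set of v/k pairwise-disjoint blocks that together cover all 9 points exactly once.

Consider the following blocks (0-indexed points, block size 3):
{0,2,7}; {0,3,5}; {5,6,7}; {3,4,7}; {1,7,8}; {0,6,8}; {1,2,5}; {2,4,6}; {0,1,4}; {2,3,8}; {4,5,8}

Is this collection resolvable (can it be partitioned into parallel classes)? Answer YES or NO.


v = 9, block size k = 3, number of blocks = 11.
For resolvability, blocks must partition into parallel classes of size v/k = 3.
Total blocks must therefore be a multiple of 3: 11 = 3·3 + 2 ⇒ not divisible ✗.
Resolvable? NO.

NO


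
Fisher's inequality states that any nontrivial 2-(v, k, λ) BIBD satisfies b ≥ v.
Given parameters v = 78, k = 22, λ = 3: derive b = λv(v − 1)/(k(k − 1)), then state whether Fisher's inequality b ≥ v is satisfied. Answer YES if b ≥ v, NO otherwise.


r = λ(v − 1)/(k − 1) = 3·77/21 = 11.
b = vr/k = 78·11/22 = 39.
Fisher's inequality: b ≥ v ⇔ 39 ≥ 78? NO.

NO


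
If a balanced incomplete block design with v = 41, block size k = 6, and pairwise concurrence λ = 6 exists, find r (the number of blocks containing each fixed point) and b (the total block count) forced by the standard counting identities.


Any 2-(v, k, λ) BIBD satisfies two necessary conditions:
  (i)  Each point sits in r blocks, and counting incidences through any fixed point gives r(k − 1) = λ(v − 1), so r = λ(v − 1)/(k − 1).
  (ii) Total incidences bk = vr, so b = vr/k.
Step 1: r = λ(v − 1)/(k − 1) = 6·(41 − 1)/(6 − 1) = 6·40/5 = 240/5 = 48.
Step 2: b = vr/k = 41·48/6 = 1968/6 = 328.
Check integrality: r = 48 ∈ Z ✓, b = 328 ∈ Z ✓.
(These identities are necessary conditions: they determine r and b for any design with these parameters, but do not by themselves prove that one exists.)

r = 48, b = 328.


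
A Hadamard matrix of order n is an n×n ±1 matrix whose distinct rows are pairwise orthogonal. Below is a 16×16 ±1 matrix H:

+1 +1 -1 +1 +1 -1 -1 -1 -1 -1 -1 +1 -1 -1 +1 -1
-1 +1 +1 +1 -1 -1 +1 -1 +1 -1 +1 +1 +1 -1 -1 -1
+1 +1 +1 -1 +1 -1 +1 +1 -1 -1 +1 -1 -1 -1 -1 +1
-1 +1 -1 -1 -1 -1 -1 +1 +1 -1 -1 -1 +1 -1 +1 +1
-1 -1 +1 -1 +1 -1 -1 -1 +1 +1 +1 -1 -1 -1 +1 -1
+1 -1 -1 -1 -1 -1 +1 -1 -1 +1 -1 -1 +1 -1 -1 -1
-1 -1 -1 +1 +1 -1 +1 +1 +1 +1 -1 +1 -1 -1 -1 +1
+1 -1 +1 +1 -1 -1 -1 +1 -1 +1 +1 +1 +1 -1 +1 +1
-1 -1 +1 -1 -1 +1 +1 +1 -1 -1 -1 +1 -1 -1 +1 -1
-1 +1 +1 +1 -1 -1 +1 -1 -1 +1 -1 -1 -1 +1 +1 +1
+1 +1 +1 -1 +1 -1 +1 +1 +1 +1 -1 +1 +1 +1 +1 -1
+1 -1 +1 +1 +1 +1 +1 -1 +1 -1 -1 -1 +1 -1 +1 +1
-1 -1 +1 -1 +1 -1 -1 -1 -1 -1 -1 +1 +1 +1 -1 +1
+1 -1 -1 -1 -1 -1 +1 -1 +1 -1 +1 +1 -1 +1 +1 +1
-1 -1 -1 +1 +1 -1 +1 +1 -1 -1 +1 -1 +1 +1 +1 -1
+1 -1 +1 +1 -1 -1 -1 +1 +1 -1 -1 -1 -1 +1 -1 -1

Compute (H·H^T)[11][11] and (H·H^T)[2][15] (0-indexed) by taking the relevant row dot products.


Row 2 of H: [1, 1, 1, -1, 1, -1, 1, 1, -1, -1, 1, -1, -1, -1, -1, 1].
Row 11 of H: [1, -1, 1, 1, 1, 1, 1, -1, 1, -1, -1, -1, 1, -1, 1, 1].
Row 15 of H: [1, -1, 1, 1, -1, -1, -1, 1, 1, -1, -1, -1, -1, 1, -1, -1].
(H·H^T)[11][11] = Σ_j H[11][j]·H[11][j] = (1)² + (-1)² + (1)² + (1)² + (1)² + (1)² + (1)² + (-1)² + (1)² + (-1)² + (-1)² + (-1)² + (1)² + (-1)² + (1)² + (1)² = 1 + 1 + 1 + 1 + 1 + 1 + 1 + 1 + 1 + 1 + 1 + 1 + 1 + 1 + 1 + 1 = 16.
(H·H^T)[2][15] = Σ_j H[2][j]·H[15][j] = (1)·(1) + (1)·(-1) + (1)·(1) + (-1)·(1) + (1)·(-1) + (-1)·(-1) + (1)·(-1) + (1)·(1) + (-1)·(1) + (-1)·(-1) + (1)·(-1) + (-1)·(-1) + (-1)·(-1) + (-1)·(1) + (-1)·(-1) + (1)·(-1) = 1 + -1 + 1 + -1 + -1 + 1 + -1 + 1 + -1 + 1 + -1 + 1 + 1 + -1 + 1 + -1 = 0.
So rows 2 and 15 are orthogonal; the diagonal entry equals n = 16.

(11,11) entry = 16; (2,15) entry = 0.


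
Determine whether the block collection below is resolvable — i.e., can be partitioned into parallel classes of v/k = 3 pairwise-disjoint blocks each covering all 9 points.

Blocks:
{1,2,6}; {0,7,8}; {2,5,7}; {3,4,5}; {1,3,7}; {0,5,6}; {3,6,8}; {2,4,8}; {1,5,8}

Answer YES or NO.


v = 9, block size k = 3, number of blocks = 9.
For resolvability, blocks must partition into parallel classes of size v/k = 3.
Total blocks must therefore be a multiple of 3: 9 = 3·3 + 0 ⇒ divisible ✓.
Consider block {2,5,7}. The only other block(s) in the collection disjoint from it are {3,6,8} — just 1 block(s). Any parallel class containing {2,5,7} would need 2 other blocks each disjoint from it, so no parallel class of size 3 can contain {2,5,7}.
Since every block must belong to some parallel class in a resolution, the collection cannot be partitioned into parallel classes.
Resolvable? NO.

NO


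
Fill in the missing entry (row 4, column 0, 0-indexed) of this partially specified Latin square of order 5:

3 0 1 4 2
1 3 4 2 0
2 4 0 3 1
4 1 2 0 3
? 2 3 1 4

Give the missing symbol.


Row 4 contains symbols [1, 2, 3, 4] — missing [0].
Column 0 contains symbols [1, 2, 3, 4] — missing [0].
The missing symbol must appear in both missing sets; intersection = [0].
Therefore the hidden value is 0.

Missing value = 0.


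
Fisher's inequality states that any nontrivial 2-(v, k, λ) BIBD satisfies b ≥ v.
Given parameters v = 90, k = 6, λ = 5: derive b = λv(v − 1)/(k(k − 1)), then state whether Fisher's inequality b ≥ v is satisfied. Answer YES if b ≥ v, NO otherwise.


b = λv(v − 1)/(k(k − 1)) = 5·90·89/(6·5) = 40050/30 = 1335.
Compare with v = 90: b ≥ v, so Fisher's inequality holds.

YES


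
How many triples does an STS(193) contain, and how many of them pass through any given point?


An STS(v) is a 2-(v, 3, 1) BIBD: block size k = 3, λ = 1.
Replication: r(k − 1) = λ(v − 1) ⇒ r·2 = 193 − 1 = 192 ⇒ r = 96.
Block count: bk = vr ⇒ b·3 = 193·96 = 18528 ⇒ b = 6176.

r = 96, b = 6176.


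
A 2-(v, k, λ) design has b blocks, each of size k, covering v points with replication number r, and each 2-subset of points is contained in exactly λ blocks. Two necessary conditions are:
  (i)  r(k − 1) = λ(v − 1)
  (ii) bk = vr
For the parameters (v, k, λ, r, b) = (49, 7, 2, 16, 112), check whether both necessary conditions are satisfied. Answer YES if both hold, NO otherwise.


Condition (i): r(k − 1) = 16·6 = 96; λ(v − 1) = 2·48 = 96. Match? YES.
Condition (ii): bk = 112·7 = 784; vr = 49·16 = 784. Match? YES.
Both conditions hold? YES.

YES


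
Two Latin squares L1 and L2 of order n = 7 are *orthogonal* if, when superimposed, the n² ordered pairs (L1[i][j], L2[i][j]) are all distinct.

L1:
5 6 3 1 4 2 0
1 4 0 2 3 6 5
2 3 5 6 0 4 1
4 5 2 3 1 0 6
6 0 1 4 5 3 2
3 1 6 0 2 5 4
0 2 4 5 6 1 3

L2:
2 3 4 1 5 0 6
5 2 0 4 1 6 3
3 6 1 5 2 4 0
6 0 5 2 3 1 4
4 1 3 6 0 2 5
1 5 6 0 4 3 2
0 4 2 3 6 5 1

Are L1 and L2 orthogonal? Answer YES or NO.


Form the n² = 49 superimposed pairs (L1[i][j], L2[i][j]), row by row (rows and columns indexed from 0):
row 0: (5,2) (6,3) (3,4) (1,1) (4,5) (2,0) (0,6)
row 1: (1,5) (4,2) (0,0) (2,4) (3,1) (6,6) (5,3)
row 2: (2,3) (3,6) (5,1) (6,5) (0,2) (4,4) (1,0)
row 3: (4,6) (5,0) (2,5) (3,2) (1,3) (0,1) (6,4)
row 4: (6,4) (0,1) (1,3) (4,6) (5,0) (3,2) (2,5)
row 5: (3,1) (1,5) (6,6) (0,0) (2,4) (5,3) (4,2)
row 6: (0,0) (2,4) (4,2) (5,3) (6,6) (1,5) (3,1)
Orthogonality requires all 49 pairs distinct.
But the pair (6,4) repeats: cell (3,6) has L1 = 6, L2 = 4, and cell (4,0) has L1 = 6, L2 = 4.
A repeated pair means some other pair never occurs (only 28 distinct pairs out of 49), so the squares are not orthogonal.
Conclusion: NO.

NO


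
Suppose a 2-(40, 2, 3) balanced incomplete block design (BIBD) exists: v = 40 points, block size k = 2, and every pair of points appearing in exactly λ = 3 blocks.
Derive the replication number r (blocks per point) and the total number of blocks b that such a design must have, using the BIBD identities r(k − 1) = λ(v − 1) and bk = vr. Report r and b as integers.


Any 2-(v, k, λ) BIBD satisfies two necessary conditions:
  (i)  Each point sits in r blocks, and counting incidences through any fixed point gives r(k − 1) = λ(v − 1), so r = λ(v − 1)/(k − 1).
  (ii) Total incidences bk = vr, so b = vr/k.
Step 1: r = λ(v − 1)/(k − 1) = 3·(40 − 1)/(2 − 1) = 3·39/1 = 117/1 = 117.
Step 2: b = vr/k = 40·117/2 = 4680/2 = 2340.
Check integrality: r = 117 ∈ Z ✓, b = 2340 ∈ Z ✓.
(These identities are necessary conditions: they determine r and b for any design with these parameters, but do not by themselves prove that one exists.)

r = 117, b = 2340.


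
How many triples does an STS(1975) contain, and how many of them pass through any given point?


An STS(v) is a 2-(v, 3, 1) BIBD: block size k = 3, λ = 1.
Replication: r(k − 1) = λ(v − 1) ⇒ r·2 = 1975 − 1 = 1974 ⇒ r = 987.
Block count: bk = vr ⇒ b·3 = 1975·987 = 1949325 ⇒ b = 649775.
(Check via b = v(v − 1)/6 = 1975·1974/6 = 3898650/6 = 649775.)

r = 987, b = 649775.


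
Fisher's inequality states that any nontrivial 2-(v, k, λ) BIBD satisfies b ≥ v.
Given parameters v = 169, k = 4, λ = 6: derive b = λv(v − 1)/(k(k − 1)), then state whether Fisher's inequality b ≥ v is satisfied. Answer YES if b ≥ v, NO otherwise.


r = λ(v − 1)/(k − 1) = 6·168/3 = 336.
b = vr/k = 169·336/4 = 14196.
Fisher's inequality: b ≥ v ⇔ 14196 ≥ 169? YES.

YES


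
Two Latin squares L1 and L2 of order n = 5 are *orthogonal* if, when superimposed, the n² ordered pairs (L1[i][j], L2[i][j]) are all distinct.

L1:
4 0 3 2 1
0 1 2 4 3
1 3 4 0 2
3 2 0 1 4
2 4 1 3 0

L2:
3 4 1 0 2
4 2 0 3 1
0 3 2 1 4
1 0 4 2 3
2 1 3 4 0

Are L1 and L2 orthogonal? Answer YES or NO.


Form the n² = 25 superimposed pairs (L1[i][j], L2[i][j]), row by row (rows and columns indexed from 0):
row 0: (4,3) (0,4) (3,1) (2,0) (1,2)
row 1: (0,4) (1,2) (2,0) (4,3) (3,1)
row 2: (1,0) (3,3) (4,2) (0,1) (2,4)
row 3: (3,1) (2,0) (0,4) (1,2) (4,3)
row 4: (2,2) (4,1) (1,3) (3,4) (0,0)
Orthogonality requires all 25 pairs distinct.
But the pair (0,4) repeats: cell (0,1) has L1 = 0, L2 = 4, and cell (1,0) has L1 = 0, L2 = 4.
A repeated pair means some other pair never occurs (only 15 distinct pairs out of 25), so the squares are not orthogonal.
Conclusion: NO.

NO


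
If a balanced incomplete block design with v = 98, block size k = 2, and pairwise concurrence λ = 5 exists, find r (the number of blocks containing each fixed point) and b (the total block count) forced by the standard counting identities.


Any 2-(v, k, λ) BIBD satisfies two necessary conditions:
  (i)  Each point sits in r blocks, and counting incidences through any fixed point gives r(k − 1) = λ(v − 1), so r = λ(v − 1)/(k − 1).
  (ii) Total incidences bk = vr, so b = vr/k.
Step 1: r = λ(v − 1)/(k − 1) = 5·(98 − 1)/(2 − 1) = 5·97/1 = 485/1 = 485.
Step 2: b = vr/k = 98·485/2 = 47530/2 = 23765.
Check integrality: r = 485 ∈ Z ✓, b = 23765 ∈ Z ✓.
(These identities are necessary conditions: they determine r and b for any design with these parameters, but do not by themselves prove that one exists.)

r = 485, b = 23765.


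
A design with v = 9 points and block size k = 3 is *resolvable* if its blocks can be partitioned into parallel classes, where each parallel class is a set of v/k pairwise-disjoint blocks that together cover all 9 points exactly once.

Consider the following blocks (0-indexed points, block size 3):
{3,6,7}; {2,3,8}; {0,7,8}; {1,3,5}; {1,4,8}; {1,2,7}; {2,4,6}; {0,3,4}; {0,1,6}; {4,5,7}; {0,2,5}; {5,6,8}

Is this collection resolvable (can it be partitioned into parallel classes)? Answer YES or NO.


v = 9, block size k = 3, number of blocks = 12.
For resolvability, blocks must partition into parallel classes of size v/k = 3.
Total blocks must therefore be a multiple of 3: 12 = 3·4 + 0 ⇒ divisible ✓.
Greedy packing gives 4 candidate class(es). Each should be a full parallel class (size 3, covers all 9 points).
  Class 1 (3 blocks): {3,6,7}; {1,4,8}; {0,2,5}. Points covered: [0, 1, 2, 3, 4, 5, 6, 7, 8].
  Class 2 (3 blocks): {2,3,8}; {0,1,6}; {4,5,7}. Points covered: [0, 1, 2, 3, 4, 5, 6, 7, 8].
  Class 3 (3 blocks): {0,7,8}; {1,3,5}; {2,4,6}. Points covered: [0, 1, 2, 3, 4, 5, 6, 7, 8].
  Class 4 (3 blocks): {1,2,7}; {0,3,4}; {5,6,8}. Points covered: [0, 1, 2, 3, 4, 5, 6, 7, 8].
All classes full (size 3)? YES. All classes cover every point? YES.
Resolvable? YES.

YES


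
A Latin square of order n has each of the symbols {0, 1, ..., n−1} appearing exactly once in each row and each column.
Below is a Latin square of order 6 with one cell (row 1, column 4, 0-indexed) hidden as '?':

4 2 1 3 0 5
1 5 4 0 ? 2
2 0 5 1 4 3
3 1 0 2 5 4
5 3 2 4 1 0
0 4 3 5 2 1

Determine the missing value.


Row 1 contains symbols [0, 1, 2, 4, 5] — missing [3].
Column 4 contains symbols [0, 1, 2, 4, 5] — missing [3].
The missing symbol must appear in both missing sets; intersection = [3].
Therefore the hidden value is 3.

Missing value = 3.


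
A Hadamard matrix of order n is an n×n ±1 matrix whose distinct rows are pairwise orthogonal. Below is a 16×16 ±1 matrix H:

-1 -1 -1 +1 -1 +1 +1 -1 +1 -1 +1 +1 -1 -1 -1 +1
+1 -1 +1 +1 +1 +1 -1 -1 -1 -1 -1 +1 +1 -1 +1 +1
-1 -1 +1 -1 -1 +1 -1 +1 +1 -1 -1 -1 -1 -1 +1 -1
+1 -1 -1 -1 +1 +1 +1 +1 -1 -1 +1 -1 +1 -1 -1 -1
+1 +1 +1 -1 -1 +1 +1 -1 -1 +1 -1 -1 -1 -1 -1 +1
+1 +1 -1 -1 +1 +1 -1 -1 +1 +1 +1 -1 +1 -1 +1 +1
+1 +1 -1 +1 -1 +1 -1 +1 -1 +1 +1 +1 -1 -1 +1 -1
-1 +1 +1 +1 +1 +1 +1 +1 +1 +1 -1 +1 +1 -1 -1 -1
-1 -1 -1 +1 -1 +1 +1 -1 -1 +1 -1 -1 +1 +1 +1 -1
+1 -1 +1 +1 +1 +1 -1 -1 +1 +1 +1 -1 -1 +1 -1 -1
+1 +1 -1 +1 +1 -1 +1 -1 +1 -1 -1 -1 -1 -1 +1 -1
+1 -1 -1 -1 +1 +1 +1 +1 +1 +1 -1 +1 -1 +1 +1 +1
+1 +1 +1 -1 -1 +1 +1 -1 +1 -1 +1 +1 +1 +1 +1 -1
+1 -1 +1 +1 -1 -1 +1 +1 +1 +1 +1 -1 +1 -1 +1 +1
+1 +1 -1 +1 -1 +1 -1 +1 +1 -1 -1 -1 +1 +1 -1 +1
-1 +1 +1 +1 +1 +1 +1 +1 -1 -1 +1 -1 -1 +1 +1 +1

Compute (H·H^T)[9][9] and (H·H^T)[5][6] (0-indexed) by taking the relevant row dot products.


Row 5 of H: [1, 1, -1, -1, 1, 1, -1, -1, 1, 1, 1, -1, 1, -1, 1, 1].
Row 6 of H: [1, 1, -1, 1, -1, 1, -1, 1, -1, 1, 1, 1, -1, -1, 1, -1].
Row 9 of H: [1, -1, 1, 1, 1, 1, -1, -1, 1, 1, 1, -1, -1, 1, -1, -1].
(H·H^T)[9][9] = Σ_j H[9][j]·H[9][j] = (1)² + (-1)² + (1)² + (1)² + (1)² + (1)² + (-1)² + (-1)² + (1)² + (1)² + (1)² + (-1)² + (-1)² + (1)² + (-1)² + (-1)² = 1 + 1 + 1 + 1 + 1 + 1 + 1 + 1 + 1 + 1 + 1 + 1 + 1 + 1 + 1 + 1 = 16.
(H·H^T)[5][6] = Σ_j H[5][j]·H[6][j] = (1)·(1) + (1)·(1) + (-1)·(-1) + (-1)·(1) + (1)·(-1) + (1)·(1) + (-1)·(-1) + (-1)·(1) + (1)·(-1) + (1)·(1) + (1)·(1) + (-1)·(1) + (1)·(-1) + (-1)·(-1) + (1)·(1) + (1)·(-1) = 1 + 1 + 1 + -1 + -1 + 1 + 1 + -1 + -1 + 1 + 1 + -1 + -1 + 1 + 1 + -1 = 2.
Rows 5 and 6 are not orthogonal (dot product = 2 ≠ 0), so H is not a Hadamard matrix.

(9,9) entry = 16; (5,6) entry = 2.


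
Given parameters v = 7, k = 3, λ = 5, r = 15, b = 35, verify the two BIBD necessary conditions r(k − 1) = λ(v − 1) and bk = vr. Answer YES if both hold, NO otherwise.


Condition (i): r(k − 1) = 15·2 = 30; λ(v − 1) = 5·6 = 30. Match? YES.
Condition (ii): bk = 35·3 = 105; vr = 7·15 = 105. Match? YES.
Both conditions hold? YES.

YES


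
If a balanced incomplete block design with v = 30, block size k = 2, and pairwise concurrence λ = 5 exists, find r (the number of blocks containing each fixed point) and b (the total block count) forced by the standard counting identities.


Any 2-(v, k, λ) BIBD satisfies two necessary conditions:
  (i)  Each point sits in r blocks, and counting incidences through any fixed point gives r(k − 1) = λ(v − 1), so r = λ(v − 1)/(k − 1).
  (ii) Total incidences bk = vr, so b = vr/k.
Step 1: r = λ(v − 1)/(k − 1) = 5·(30 − 1)/(2 − 1) = 5·29/1 = 145/1 = 145.
Step 2: b = vr/k = 30·145/2 = 4350/2 = 2175.
Check integrality: r = 145 ∈ Z ✓, b = 2175 ∈ Z ✓.
(These identities are necessary conditions: they determine r and b for any design with these parameters, but do not by themselves prove that one exists.)

r = 145, b = 2175.


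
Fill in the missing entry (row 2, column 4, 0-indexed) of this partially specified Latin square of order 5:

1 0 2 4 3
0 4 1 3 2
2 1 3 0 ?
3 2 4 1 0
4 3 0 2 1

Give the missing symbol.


Row 2 contains symbols [0, 1, 2, 3] — missing [4].
Column 4 contains symbols [0, 1, 2, 3] — missing [4].
The missing symbol must appear in both missing sets; intersection = [4].
Therefore the hidden value is 4.

Missing value = 4.


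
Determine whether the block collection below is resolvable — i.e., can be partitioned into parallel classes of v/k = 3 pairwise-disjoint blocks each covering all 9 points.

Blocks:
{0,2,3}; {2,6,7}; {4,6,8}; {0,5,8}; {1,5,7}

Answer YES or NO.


v = 9, block size k = 3, number of blocks = 5.
For resolvability, blocks must partition into parallel classes of size v/k = 3.
Total blocks must therefore be a multiple of 3: 5 = 3·1 + 2 ⇒ not divisible ✗.
Resolvable? NO.

NO


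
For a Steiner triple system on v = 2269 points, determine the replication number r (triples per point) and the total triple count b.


An STS(v) is a 2-(v, 3, 1) BIBD: block size k = 3, λ = 1.
Replication: r(k − 1) = λ(v − 1) ⇒ r·2 = 2269 − 1 = 2268 ⇒ r = 1134.
Block count: b = v(v − 1)/6 = 2269·2268/6 = 5146092/6 = 857682.
(Check via bk = vr: 857682·3 = 2573046 = 2269·1134 = 2573046 ✓.)

r = 1134, b = 857682.


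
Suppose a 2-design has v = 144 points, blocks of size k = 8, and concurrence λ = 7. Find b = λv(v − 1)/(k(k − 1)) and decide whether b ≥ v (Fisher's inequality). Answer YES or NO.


b = λv(v − 1)/(k(k − 1)) = 7·144·143/(8·7) = 144144/56 = 2574.
Compare with v = 144: b ≥ v, so Fisher's inequality holds.

YES


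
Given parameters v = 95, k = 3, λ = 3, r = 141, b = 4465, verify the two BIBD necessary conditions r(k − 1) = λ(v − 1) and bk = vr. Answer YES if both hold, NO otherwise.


Condition (i): r(k − 1) = 141·2 = 282; λ(v − 1) = 3·94 = 282. Match? YES.
Condition (ii): bk = 4465·3 = 13395; vr = 95·141 = 13395. Match? YES.
Both conditions hold? YES.

YES


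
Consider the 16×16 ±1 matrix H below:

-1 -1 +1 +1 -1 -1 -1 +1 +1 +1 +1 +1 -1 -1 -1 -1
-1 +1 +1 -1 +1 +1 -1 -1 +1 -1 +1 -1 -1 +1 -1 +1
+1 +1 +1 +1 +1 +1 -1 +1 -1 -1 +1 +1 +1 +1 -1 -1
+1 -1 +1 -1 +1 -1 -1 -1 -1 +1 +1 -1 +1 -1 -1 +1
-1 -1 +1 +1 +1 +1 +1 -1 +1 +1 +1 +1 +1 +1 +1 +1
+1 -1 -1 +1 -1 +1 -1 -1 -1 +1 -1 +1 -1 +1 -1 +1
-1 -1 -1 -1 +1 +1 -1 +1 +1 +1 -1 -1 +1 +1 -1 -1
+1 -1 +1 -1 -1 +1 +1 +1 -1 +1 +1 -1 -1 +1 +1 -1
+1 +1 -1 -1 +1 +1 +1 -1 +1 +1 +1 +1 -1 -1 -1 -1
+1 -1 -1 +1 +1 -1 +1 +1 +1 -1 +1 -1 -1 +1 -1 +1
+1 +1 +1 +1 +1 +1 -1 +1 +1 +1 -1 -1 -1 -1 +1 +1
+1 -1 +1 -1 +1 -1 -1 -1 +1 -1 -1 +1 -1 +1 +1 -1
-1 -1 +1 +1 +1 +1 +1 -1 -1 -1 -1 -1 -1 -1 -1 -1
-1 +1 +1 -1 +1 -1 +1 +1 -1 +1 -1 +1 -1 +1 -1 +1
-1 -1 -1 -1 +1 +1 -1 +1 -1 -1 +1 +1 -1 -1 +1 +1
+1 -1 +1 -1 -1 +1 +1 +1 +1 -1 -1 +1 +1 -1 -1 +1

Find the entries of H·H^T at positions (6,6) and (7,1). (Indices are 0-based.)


Row 1 of H: [-1, 1, 1, -1, 1, 1, -1, -1, 1, -1, 1, -1, -1, 1, -1, 1].
Row 6 of H: [-1, -1, -1, -1, 1, 1, -1, 1, 1, 1, -1, -1, 1, 1, -1, -1].
Row 7 of H: [1, -1, 1, -1, -1, 1, 1, 1, -1, 1, 1, -1, -1, 1, 1, -1].
(H·H^T)[6][6] = Σ_j H[6][j]·H[6][j] = (-1)² + (-1)² + (-1)² + (-1)² + (1)² + (1)² + (-1)² + (1)² + (1)² + (1)² + (-1)² + (-1)² + (1)² + (1)² + (-1)² + (-1)² = 1 + 1 + 1 + 1 + 1 + 1 + 1 + 1 + 1 + 1 + 1 + 1 + 1 + 1 + 1 + 1 = 16.
(H·H^T)[7][1] = Σ_j H[7][j]·H[1][j] = (1)·(-1) + (-1)·(1) + (1)·(1) + (-1)·(-1) + (-1)·(1) + (1)·(1) + (1)·(-1) + (1)·(-1) + (-1)·(1) + (1)·(-1) + (1)·(1) + (-1)·(-1) + (-1)·(-1) + (1)·(1) + (1)·(-1) + (-1)·(1) = -1 + -1 + 1 + 1 + -1 + 1 + -1 + -1 + -1 + -1 + 1 + 1 + 1 + 1 + -1 + -1 = -2.
Rows 7 and 1 are not orthogonal (dot product = -2 ≠ 0), so H is not a Hadamard matrix.

(6,6) entry = 16; (7,1) entry = -2.
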